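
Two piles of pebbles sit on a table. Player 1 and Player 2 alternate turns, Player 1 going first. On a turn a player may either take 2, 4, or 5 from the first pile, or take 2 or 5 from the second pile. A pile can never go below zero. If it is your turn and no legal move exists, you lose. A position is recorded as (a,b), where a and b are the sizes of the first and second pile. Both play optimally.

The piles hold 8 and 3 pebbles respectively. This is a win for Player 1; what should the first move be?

Move to (3,3).

Label each position W (a win for the player to move) or L (a loss). A position with no legal move is L; any other position is W exactly when some move reaches an L, and L when every move reaches a W.
No move ever increases a pile, so every position that can arise here has a ≤ 8 and b ≤ 3; it is enough to label the cells with 0 ≤ a ≤ 8 and 0 ≤ b ≤ 3.
Every move lowers a or b (never raises either), so fill the grid row by row in increasing a, and left to right within a row: each cell's successors are then already labelled.
      b=0  b=1  b=2  b=3
a=0:    L    L    W    W
a=1:    L    L    W    W
a=2:    W    W    L    L
a=3:    W    W    L    L
a=4:    W    W    W    W
a=5:    W    W    W    W
a=6:    W    W    W    W
a=7:    L    L    W    W
a=8:    L    L    W    W
Cells with no legal move (terminal, hence L): (0,0), (0,1), (1,0), (1,1).
The remaining L cells, each justified by listing all of its moves:
(2,2): moves to (0,2)(W), (2,0)(W); every one is W ⇒ L
(2,3): moves to (0,3)(W), (2,1)(W); every one is W ⇒ L
(3,2): moves to (1,2)(W), (3,0)(W); every one is W ⇒ L
(3,3): moves to (1,3)(W), (3,1)(W); every one is W ⇒ L
(7,0): moves to (5,0)(W), (3,0)(W), (2,0)(W); every one is W ⇒ L
(7,1): moves to (5,1)(W), (3,1)(W), (2,1)(W); every one is W ⇒ L
(8,0): moves to (6,0)(W), (4,0)(W), (3,0)(W); every one is W ⇒ L
(8,1): moves to (6,1)(W), (4,1)(W), (3,1)(W); every one is W ⇒ L
Every other cell has at least one move into one of the L cells above, so it is W.
From (8,3), the L positions reachable in one move are: (3,3), (8,1). Any move reaching one of these is winning.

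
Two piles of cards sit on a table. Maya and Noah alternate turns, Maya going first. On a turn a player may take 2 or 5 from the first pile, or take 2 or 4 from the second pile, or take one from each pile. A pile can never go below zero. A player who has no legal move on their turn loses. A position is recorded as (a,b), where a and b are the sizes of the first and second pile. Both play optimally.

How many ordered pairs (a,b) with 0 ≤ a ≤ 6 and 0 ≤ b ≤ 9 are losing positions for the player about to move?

25

Classify positions by backward induction: terminal positions (no move available) are L. From any other position, the mover wins iff some move reaches an L.
Every move lowers a or b (never raises either), so fill the grid row by row in increasing a, and left to right within a row: each cell's successors are then already labelled.
      b=0  b=1  b=2  b=3  b=4  b=5  b=6  b=7  b=8  b=9
a=0:    L    L    W    W    W    W    L    L    W    W
a=1:    L    W    W    L    W    W    L    W    W    L
a=2:    W    W    L    L    W    W    W    W    L    L
a=3:    W    L    L    W    W    W    W    L    L    W
a=4:    L    L    W    W    W    W    L    L    W    W
a=5:    W    W    W    L    L    W    W    W    W    L
a=6:    W    W    L    W    W    W    W    W    L    W
Cells with no legal move (terminal, hence L): (0,0), (0,1), (1,0).
The remaining L cells, each justified by listing all of its moves:
(0,6): only reaches (0,4)(W), (0,2)(W), all W → L
(0,7): only reaches (0,5)(W), (0,3)(W), all W → L
(1,3): only reaches (1,1)(W), (0,2)(W), all W → L
(1,6): only reaches (1,4)(W), (1,2)(W), (0,5)(W), all W → L
(1,9): only reaches (1,7)(W), (1,5)(W), (0,8)(W), all W → L
(2,2): only reaches (0,2)(W), (2,0)(W), (1,1)(W), all W → L
(2,3): only reaches (0,3)(W), (2,1)(W), (1,2)(W), all W → L
(2,8): only reaches (0,8)(W), (2,6)(W), (2,4)(W), (1,7)(W), all W → L
(2,9): only reaches (0,9)(W), (2,7)(W), (2,5)(W), (1,8)(W), all W → L
(3,1): only reaches (1,1)(W), (2,0)(W), all W → L
(3,2): only reaches (1,2)(W), (3,0)(W), (2,1)(W), all W → L
(3,7): only reaches (1,7)(W), (3,5)(W), (3,3)(W), (2,6)(W), all W → L
(3,8): only reaches (1,8)(W), (3,6)(W), (3,4)(W), (2,7)(W), all W → L
(4,0): only reaches (2,0)(W), which is W → L
(4,1): only reaches (2,1)(W), (3,0)(W), all W → L
(4,6): only reaches (2,6)(W), (4,4)(W), (4,2)(W), (3,5)(W), all W → L
(4,7): only reaches (2,7)(W), (4,5)(W), (4,3)(W), (3,6)(W), all W → L
(5,3): only reaches (3,3)(W), (0,3)(W), (5,1)(W), (4,2)(W), all W → L
(5,4): only reaches (3,4)(W), (0,4)(W), (5,2)(W), (5,0)(W), (4,3)(W), all W → L
(5,9): only reaches (3,9)(W), (0,9)(W), (5,7)(W), (5,5)(W), (4,8)(W), all W → L
(6,2): only reaches (4,2)(W), (1,2)(W), (6,0)(W), (5,1)(W), all W → L
(6,8): only reaches (4,8)(W), (1,8)(W), (6,6)(W), (6,4)(W), (5,7)(W), all W → L
Every other cell has at least one move into one of the L cells above, so it is W.
L cells per row: a=0: 4, a=1: 4, a=2: 4, a=3: 4, a=4: 4, a=5: 3, a=6: 2; total 25.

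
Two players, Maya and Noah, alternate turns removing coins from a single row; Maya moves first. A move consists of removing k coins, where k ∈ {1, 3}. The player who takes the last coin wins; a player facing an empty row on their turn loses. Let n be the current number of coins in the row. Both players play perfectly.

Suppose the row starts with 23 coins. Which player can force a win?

Work bottom-up. With no move the player to move loses. Otherwise the position is W if at least one move leads to an L position for the opponent, and L if every move leads to a W.
n=0: no move → L
n=1: can move to 0, which is L ⇒ W
n=2: the only move is to 1(W), a W ⇒ L
n=3: can move to 2, which is L ⇒ W
n=4: moves to 3(W), 1(W); every one is W ⇒ L
n=5: can move to 4, which is L ⇒ W
n=6: moves to 5(W), 3(W); every one is W ⇒ L
n=7: can move to 6, which is L ⇒ W
n=8: moves to 7(W), 5(W); every one is W ⇒ L
n=9: can move to 8, which is L ⇒ W
n=10: moves to 9(W), 7(W); every one is W ⇒ L
n=11: can move to 10, which is L ⇒ W
n=12: moves to 11(W), 9(W); every one is W ⇒ L
n=13: can move to 12, which is L ⇒ W
n=14: moves to 13(W), 11(W); every one is W ⇒ L
n=15: can move to 14, which is L ⇒ W
n=16: moves to 15(W), 13(W); every one is W ⇒ L
n=17: can move to 16, which is L ⇒ W
n=18: moves to 17(W), 15(W); every one is W ⇒ L
n=19: can move to 18, which is L ⇒ W
n=20: moves to 19(W), 17(W); every one is W ⇒ L
n=21: can move to 20, which is L ⇒ W
n=22: moves to 21(W), 19(W); every one is W ⇒ L
n=23: can move to 22, which is L ⇒ W
The starting position 23 is W: Maya should remove 1, leaving 22, handing over an L position.

Maya wins.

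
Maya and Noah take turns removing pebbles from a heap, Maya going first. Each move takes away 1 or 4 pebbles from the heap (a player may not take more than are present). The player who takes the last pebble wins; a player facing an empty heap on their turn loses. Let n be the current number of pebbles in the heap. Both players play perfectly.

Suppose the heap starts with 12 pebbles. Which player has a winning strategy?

Label each position W (a win for the player to move) or L (a loss). A position with no legal move is L; any other position is W exactly when some move reaches an L, and L when every move reaches a W.
n=0: no move → L
n=1: W (go to 0, an L position)
n=2: L (sole option 1(W) is W)
n=3: W (go to 2, an L position)
n=4: W (go to 0, an L position)
n=5: L (options 4(W), 1(W) are all W)
n=6: W (go to 5, an L position)
n=7: L (options 6(W), 3(W) are all W)
n=8: W (go to 7, an L position)
n=9: W (go to 5, an L position)
n=10: L (options 9(W), 6(W) are all W)
n=11: W (go to 10, an L position)
n=12: L (options 11(W), 8(W) are all W)
The starting position 12 is L: whatever Maya does, the opponent receives a W position.

Noah wins.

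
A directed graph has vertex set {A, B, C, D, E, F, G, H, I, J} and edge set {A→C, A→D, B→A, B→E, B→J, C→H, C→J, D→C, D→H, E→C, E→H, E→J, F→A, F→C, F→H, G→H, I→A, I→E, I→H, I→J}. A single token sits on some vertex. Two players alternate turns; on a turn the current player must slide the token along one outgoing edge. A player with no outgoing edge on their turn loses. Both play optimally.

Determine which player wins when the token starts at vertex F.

The first player wins.

Classify positions by backward induction: terminal positions (no move available) are L. From any other position, the mover wins iff some move reaches an L.
Every edge goes from a vertex to one that appears earlier in the order H, J, C, D, E, A, F, G, B, I, so processing vertices in that order labels each vertex after all of its successors.
H: no outgoing edge → L
J: no outgoing edge → L
C: reaches L-position J → W
D: reaches L-position H → W
E: reaches L-position J → W
A: only reaches D(W), C(W), all W → L
F: reaches L-position A → W
G: reaches L-position H → W
B: reaches L-position A → W
I: reaches L-position A → W
The starting position F is W: the player to move should move to A, handing over an L position.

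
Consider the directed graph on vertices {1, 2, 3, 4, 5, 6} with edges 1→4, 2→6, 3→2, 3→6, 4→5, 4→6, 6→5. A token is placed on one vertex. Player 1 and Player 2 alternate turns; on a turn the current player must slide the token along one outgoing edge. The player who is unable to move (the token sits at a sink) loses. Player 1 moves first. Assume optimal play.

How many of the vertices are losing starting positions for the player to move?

Label each position W (a win for the player to move) or L (a loss). A position with no legal move is L; any other position is W exactly when some move reaches an L, and L when every move reaches a W.
Every edge goes from a vertex to one that appears earlier in the order 5, 6, 4, 2, 3, 1, so processing vertices in that order labels each vertex after all of its successors.
5: no outgoing edge → L
6: reaches L-position 5 → W
4: reaches L-position 5 → W
2: only reaches 6(W), which is W → L
3: reaches L-position 2 → W
1: only reaches 4(W), which is W → L
The L vertices are 1, 2, 5; that is 3 in all.

3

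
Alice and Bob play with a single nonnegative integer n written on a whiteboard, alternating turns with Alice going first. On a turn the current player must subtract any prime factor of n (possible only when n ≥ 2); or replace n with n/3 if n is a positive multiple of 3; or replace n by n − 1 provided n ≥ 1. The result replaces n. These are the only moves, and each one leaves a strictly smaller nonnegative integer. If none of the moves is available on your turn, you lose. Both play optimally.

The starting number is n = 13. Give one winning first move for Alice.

Work bottom-up. With no move the player to move loses. Otherwise the position is W if at least one move leads to an L position for the opponent, and L if every move leads to a W.
n=0: no move → L
n=1: →0(L), so W
n=2: →0(L), so W
n=3: →0(L), so W
n=4: →2(W), 3(W) — all W, so L
n=5: →0(L), so W
n=6: →4(L), so W
n=7: →0(L), so W
n=8: →6(W), 7(W) — all W, so L
n=9: →8(L), so W
n=10: →8(L), so W
n=11: →0(L), so W
n=12: →4(L), so W
n=13: →0(L), so W
From 13, the L positions reachable in one move are: 0.

Move to 0.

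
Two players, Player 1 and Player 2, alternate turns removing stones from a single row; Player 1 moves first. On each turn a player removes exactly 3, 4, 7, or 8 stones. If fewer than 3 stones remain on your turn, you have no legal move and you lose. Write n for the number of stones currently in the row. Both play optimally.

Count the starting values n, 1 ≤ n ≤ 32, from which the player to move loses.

Use the standard recursion: the mover loses at a terminal position; elsewhere, the mover wins exactly when some move hands the opponent an L position.
n=0: no move → L
n=1: no move → L
n=2: no move → L
n=3: →0(L), so W
n=4: →1(L), so W
n=5: →2(L), so W
n=6: →2(L), so W
n=7: →0(L), so W
n=8: →1(L), so W
n=9: →2(L), so W
n=10: →2(L), so W
n=11: →8(W), 7(W), 4(W), 3(W) — all W, so L
n=12: →9(W), 8(W), 5(W), 4(W) — all W, so L
n=13: →10(W), 9(W), 6(W), 5(W) — all W, so L
n=14: →11(L), so W
n=15: →12(L), so W
n=16: →13(L), so W
n=17: →13(L), so W
n=18: →11(L), so W
n=19: →12(L), so W
n=20: →13(L), so W
n=21: →13(L), so W
n=22: →19(W), 18(W), 15(W), 14(W) — all W, so L
n=23: →20(W), 19(W), 16(W), 15(W) — all W, so L
n=24: →21(W), 20(W), 17(W), 16(W) — all W, so L
n=25: →22(L), so W
n=26: →23(L), so W
n=27: →24(L), so W
n=28: →24(L), so W
n=29: →22(L), so W
n=30: →23(L), so W
n=31: →24(L), so W
n=32: →24(L), so W
L entries with 1 ≤ n ≤ 32 (n=0 is outside the asked range and is not counted): n = 1, 2, 11, 12, 13, 22, 23, 24; that makes 8.

8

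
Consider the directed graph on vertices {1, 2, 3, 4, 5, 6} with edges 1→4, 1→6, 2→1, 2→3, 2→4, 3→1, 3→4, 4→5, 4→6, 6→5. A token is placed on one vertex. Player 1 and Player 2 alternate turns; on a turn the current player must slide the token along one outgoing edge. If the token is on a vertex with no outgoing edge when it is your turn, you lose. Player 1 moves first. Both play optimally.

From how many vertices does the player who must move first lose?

2

Label each position W (a win for the player to move) or L (a loss). A position with no legal move is L; any other position is W exactly when some move reaches an L, and L when every move reaches a W.
Every edge goes from a vertex to one that appears earlier in the order 5, 6, 4, 1, 3, 2, so processing vertices in that order labels each vertex after all of its successors.
5: no outgoing edge → L
6: reaches L-position 5 → W
4: reaches L-position 5 → W
1: only reaches 4(W), 6(W), all W → L
3: reaches L-position 1 → W
2: reaches L-position 1 → W
The L vertices are 1, 5; that is 2 in all.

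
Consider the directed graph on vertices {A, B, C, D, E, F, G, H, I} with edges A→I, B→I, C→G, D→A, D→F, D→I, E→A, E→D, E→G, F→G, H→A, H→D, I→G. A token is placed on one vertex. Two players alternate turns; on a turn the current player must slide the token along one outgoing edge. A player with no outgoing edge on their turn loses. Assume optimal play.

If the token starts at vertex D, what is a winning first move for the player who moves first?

Build the W/L table. Terminal = L. A non-terminal position is W if it has a move to some L; otherwise it is L.
Every edge goes from a vertex to one that appears earlier in the order G, I, C, A, F, D, H, E, B, so processing vertices in that order labels each vertex after all of its successors.
G: no outgoing edge → L
I: can move to G, which is L ⇒ W
C: can move to G, which is L ⇒ W
A: the only move is to I(W), a W ⇒ L
F: can move to G, which is L ⇒ W
D: can move to A, which is L ⇒ W
H: can move to A, which is L ⇒ W
E: can move to A, which is L ⇒ W
B: the only move is to I(W), a W ⇒ L
From D, the L positions reachable in one move are: A.

Move to A.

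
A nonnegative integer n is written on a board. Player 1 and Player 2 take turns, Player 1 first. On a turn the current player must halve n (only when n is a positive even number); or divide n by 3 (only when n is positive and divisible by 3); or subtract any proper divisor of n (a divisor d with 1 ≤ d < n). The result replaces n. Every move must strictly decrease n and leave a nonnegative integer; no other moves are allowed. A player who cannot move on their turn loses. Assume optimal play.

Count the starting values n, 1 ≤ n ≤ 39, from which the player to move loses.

Build the W/L table. Terminal = L. A non-terminal position is W if it has a move to some L; otherwise it is L.
n=0: no move → L
n=1: no move → L
n=2: can move to 1, which is L ⇒ W
n=3: can move to 1, which is L ⇒ W
n=4: moves to 2(W), 3(W); every one is W ⇒ L
n=5: can move to 4, which is L ⇒ W
n=6: can move to 4, which is L ⇒ W
n=7: the only move is to 6(W), a W ⇒ L
n=8: can move to 4, which is L ⇒ W
n=9: moves to 3(W), 6(W), 8(W); every one is W ⇒ L
n=10: can move to 9, which is L ⇒ W
n=11: the only move is to 10(W), a W ⇒ L
n=12: can move to 4, which is L ⇒ W
n=13: the only move is to 12(W), a W ⇒ L
n=14: can move to 7, which is L ⇒ W
n=15: moves to 5(W), 10(W), 12(W), 14(W); every one is W ⇒ L
n=16: can move to 15, which is L ⇒ W
n=17: the only move is to 16(W), a W ⇒ L
n=18: can move to 9, which is L ⇒ W
n=19: the only move is to 18(W), a W ⇒ L
n=20: can move to 15, which is L ⇒ W
n=21: can move to 7, which is L ⇒ W
n=22: can move to 11, which is L ⇒ W
n=23: the only move is to 22(W), a W ⇒ L
n=24: can move to 23, which is L ⇒ W
n=25: moves to 20(W), 24(W); every one is W ⇒ L
n=26: can move to 13, which is L ⇒ W
n=27: can move to 9, which is L ⇒ W
n=28: moves to 14(W), 21(W), 24(W), 26(W), 27(W); every one is W ⇒ L
n=29: can move to 28, which is L ⇒ W
n=30: can move to 15, which is L ⇒ W
n=31: the only move is to 30(W), a W ⇒ L
n=32: can move to 28, which is L ⇒ W
n=33: can move to 11, which is L ⇒ W
n=34: can move to 17, which is L ⇒ W
n=35: can move to 28, which is L ⇒ W
n=36: moves to 12(W), 18(W), 24(W), 27(W), 30(W), 32(W), 33(W), 34(W), 35(W); every one is W ⇒ L
n=37: can move to 36, which is L ⇒ W
n=38: can move to 19, which is L ⇒ W
n=39: can move to 13, which is L ⇒ W
L entries with 1 ≤ n ≤ 39 (n=0 is outside the asked range and is not counted): n = 1, 4, 7, 9, 11, 13, 15, 17, 19, 23, 25, 28, 31, 36; that makes 14.

14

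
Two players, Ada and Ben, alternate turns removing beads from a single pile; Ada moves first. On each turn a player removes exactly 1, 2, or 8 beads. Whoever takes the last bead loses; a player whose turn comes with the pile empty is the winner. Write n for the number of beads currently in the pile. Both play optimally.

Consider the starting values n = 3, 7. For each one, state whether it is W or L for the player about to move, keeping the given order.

Build the W/L table. Terminal = W. A non-terminal position is W if it has a move to some L; otherwise it is L.
n=0: no move; the opponent has just taken the last bead and therefore loses → W
n=1: only reaches 0(W), which is W → L
n=2: reaches L-position 1 → W
n=3: reaches L-position 1 → W
n=4: only reaches 3(W), 2(W), all W → L
n=5: reaches L-position 4 → W
n=6: reaches L-position 4 → W
n=7: only reaches 6(W), 5(W), all W → L

3: W, 7: L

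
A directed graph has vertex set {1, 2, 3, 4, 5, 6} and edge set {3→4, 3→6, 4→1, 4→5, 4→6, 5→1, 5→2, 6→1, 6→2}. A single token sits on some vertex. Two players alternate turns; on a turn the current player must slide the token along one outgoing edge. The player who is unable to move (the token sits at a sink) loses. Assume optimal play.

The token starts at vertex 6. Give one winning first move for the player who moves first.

Move to 1.

Use the standard recursion: the mover loses at a terminal position; elsewhere, the mover wins exactly when some move hands the opponent an L position.
Every edge goes from a vertex to one that appears earlier in the order 2, 1, 5, 6, 4, 3, so processing vertices in that order labels each vertex after all of its successors.
2: no outgoing edge → L
1: no outgoing edge → L
5: reaches L-position 1 → W
6: reaches L-position 1 → W
4: reaches L-position 1 → W
3: only reaches 4(W), 6(W), all W → L
From 6, the L positions reachable in one move are: 1, 2. Any move reaching one of these is winning.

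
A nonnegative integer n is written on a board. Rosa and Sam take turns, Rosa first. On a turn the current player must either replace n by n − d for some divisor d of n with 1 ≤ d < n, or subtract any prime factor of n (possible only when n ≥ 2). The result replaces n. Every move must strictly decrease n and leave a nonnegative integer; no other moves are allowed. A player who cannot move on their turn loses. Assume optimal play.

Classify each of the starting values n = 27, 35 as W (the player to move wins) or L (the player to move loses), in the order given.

27: W, 35: L

Build the W/L table. Terminal = L. A non-terminal position is W if it has a move to some L; otherwise it is L.
n=0: no move → L
n=1: no move → L
n=2: →0(L), so W
n=3: →0(L), so W
n=4: →2(W), 3(W) — all W, so L
n=5: →0(L), so W
n=6: →4(L), so W
n=7: →0(L), so W
n=8: →4(L), so W
n=9: →6(W), 8(W) — all W, so L
n=10: →9(L), so W
n=11: →0(L), so W
n=12: →9(L), so W
n=13: →0(L), so W
n=14: →7(W), 12(W), 13(W) — all W, so L
n=15: →14(L), so W
n=16: →14(L), so W
n=17: →0(L), so W
n=18: →9(L), so W
n=19: →0(L), so W
n=20: →10(W), 15(W), 16(W), 18(W), 19(W) — all W, so L
n=21: →14(L), so W
n=22: →20(L), so W
n=23: →0(L), so W
n=24: →20(L), so W
n=25: →20(L), so W
n=26: →13(W), 24(W), 25(W) — all W, so L
n=27: →26(L), so W
n=28: →14(L), so W
n=29: →0(L), so W
n=30: →20(L), so W
n=31: →0(L), so W
n=32: →16(W), 24(W), 28(W), 30(W), 31(W) — all W, so L
n=33: →32(L), so W
n=34: →32(L), so W
n=35: →28(W), 30(W), 34(W) — all W, so L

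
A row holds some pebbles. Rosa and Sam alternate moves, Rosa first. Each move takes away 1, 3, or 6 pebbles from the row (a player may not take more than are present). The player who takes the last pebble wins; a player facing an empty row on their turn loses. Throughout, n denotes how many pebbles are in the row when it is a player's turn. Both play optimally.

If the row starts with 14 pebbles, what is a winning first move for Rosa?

Work bottom-up. With no move the player to move loses. Otherwise the position is W if at least one move leads to an L position for the opponent, and L if every move leads to a W.
n=0: no move → L
n=1: →0(L), so W
n=2: →1(W) only, which is W, so L
n=3: →2(L), so W
n=4: →3(W), 1(W) — all W, so L
n=5: →4(L), so W
n=6: →0(L), so W
n=7: →4(L), so W
n=8: →2(L), so W
n=9: →8(W), 6(W), 3(W) — all W, so L
n=10: →9(L), so W
n=11: →10(W), 8(W), 5(W) — all W, so L
n=12: →11(L), so W
n=13: →12(W), 10(W), 7(W) — all W, so L
n=14: →13(L), so W
From 14, the L positions reachable in one move are: 13, 11. Any move reaching one of these is winning.

Remove 1, leaving 13.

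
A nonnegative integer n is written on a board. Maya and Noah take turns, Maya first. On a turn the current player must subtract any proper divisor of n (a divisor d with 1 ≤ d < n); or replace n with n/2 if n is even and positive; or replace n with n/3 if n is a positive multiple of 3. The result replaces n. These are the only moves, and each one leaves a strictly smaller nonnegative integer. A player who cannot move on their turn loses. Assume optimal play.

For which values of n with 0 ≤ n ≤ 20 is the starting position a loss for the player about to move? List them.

0, 1, 4, 7, 9, 11, 13, 15, 17, 19

Work bottom-up. With no move the player to move loses. Otherwise the position is W if at least one move leads to an L position for the opponent, and L if every move leads to a W.
n=0: no move → L
n=1: no move → L
n=2: W (go to 1, an L position)
n=3: W (go to 1, an L position)
n=4: L (options 2(W), 3(W) are all W)
n=5: W (go to 4, an L position)
n=6: W (go to 4, an L position)
n=7: L (sole option 6(W) is W)
n=8: W (go to 4, an L position)
n=9: L (options 3(W), 6(W), 8(W) are all W)
n=10: W (go to 9, an L position)
n=11: L (sole option 10(W) is W)
n=12: W (go to 4, an L position)
n=13: L (sole option 12(W) is W)
n=14: W (go to 7, an L position)
n=15: L (options 5(W), 10(W), 12(W), 14(W) are all W)
n=16: W (go to 15, an L position)
n=17: L (sole option 16(W) is W)
n=18: W (go to 9, an L position)
n=19: L (sole option 18(W) is W)
n=20: W (go to 15, an L position)
The losing starting values of n are exactly the entries labelled L in this table (10 of them).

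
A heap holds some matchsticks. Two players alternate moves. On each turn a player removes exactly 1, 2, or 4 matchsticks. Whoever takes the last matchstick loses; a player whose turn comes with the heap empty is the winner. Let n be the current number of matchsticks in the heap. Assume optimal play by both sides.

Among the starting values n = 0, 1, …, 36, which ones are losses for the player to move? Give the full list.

Positions with no move are W. A position that does have a move is losing for the player to move precisely when every available move leads to a winning position for the opponent. Fill in the labels:
n=0: no move; the opponent has just taken the last matchstick and therefore loses → W
n=1: L (sole option 0(W) is W)
n=2: W (go to 1, an L position)
n=3: W (go to 1, an L position)
n=4: L (options 3(W), 2(W), 0(W) are all W)
n=5: W (go to 4, an L position)
n=6: W (go to 4, an L position)
n=7: L (options 6(W), 5(W), 3(W) are all W)
n=8: W (go to 7, an L position)
n=9: W (go to 7, an L position)
n=10: L (options 9(W), 8(W), 6(W) are all W)
n=11: W (go to 10, an L position)
n=12: W (go to 10, an L position)
n=13: L (options 12(W), 11(W), 9(W) are all W)
n=14: W (go to 13, an L position)
n=15: W (go to 13, an L position)
n=16: L (options 15(W), 14(W), 12(W) are all W)
n=17: W (go to 16, an L position)
n=18: W (go to 16, an L position)
n=19: L (options 18(W), 17(W), 15(W) are all W)
n=20: W (go to 19, an L position)
n=21: W (go to 19, an L position)
n=22: L (options 21(W), 20(W), 18(W) are all W)
n=23: W (go to 22, an L position)
n=24: W (go to 22, an L position)
n=25: L (options 24(W), 23(W), 21(W) are all W)
n=26: W (go to 25, an L position)
n=27: W (go to 25, an L position)
n=28: L (options 27(W), 26(W), 24(W) are all W)
n=29: W (go to 28, an L position)
n=30: W (go to 28, an L position)
n=31: L (options 30(W), 29(W), 27(W) are all W)
n=32: W (go to 31, an L position)
n=33: W (go to 31, an L position)
n=34: L (options 33(W), 32(W), 30(W) are all W)
n=35: W (go to 34, an L position)
n=36: W (go to 34, an L position)
Reading off the rows marked L gives the requested list; there are 12 such values of n.

1, 4, 7, 10, 13, 16, 19, 22, 25, 28, 31, 34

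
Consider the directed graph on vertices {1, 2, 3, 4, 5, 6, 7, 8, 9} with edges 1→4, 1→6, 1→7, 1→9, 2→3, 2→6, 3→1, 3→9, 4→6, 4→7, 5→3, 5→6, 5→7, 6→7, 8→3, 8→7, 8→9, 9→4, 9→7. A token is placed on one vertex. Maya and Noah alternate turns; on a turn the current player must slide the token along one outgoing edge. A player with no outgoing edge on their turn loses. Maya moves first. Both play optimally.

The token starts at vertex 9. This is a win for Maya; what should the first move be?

Move to 7.

Use the standard recursion: the mover loses at a terminal position; elsewhere, the mover wins exactly when some move hands the opponent an L position.
Every edge goes from a vertex to one that appears earlier in the order 7, 6, 4, 9, 1, 3, 5, 8, 2, so processing vertices in that order labels each vertex after all of its successors.
7: no outgoing edge → L
6: W (go to 7, an L position)
4: W (go to 7, an L position)
9: W (go to 7, an L position)
1: W (go to 7, an L position)
3: L (options 1(W), 9(W) are all W)
5: W (go to 3, an L position)
8: W (go to 3, an L position)
2: W (go to 3, an L position)
From 9, the L positions reachable in one move are: 7.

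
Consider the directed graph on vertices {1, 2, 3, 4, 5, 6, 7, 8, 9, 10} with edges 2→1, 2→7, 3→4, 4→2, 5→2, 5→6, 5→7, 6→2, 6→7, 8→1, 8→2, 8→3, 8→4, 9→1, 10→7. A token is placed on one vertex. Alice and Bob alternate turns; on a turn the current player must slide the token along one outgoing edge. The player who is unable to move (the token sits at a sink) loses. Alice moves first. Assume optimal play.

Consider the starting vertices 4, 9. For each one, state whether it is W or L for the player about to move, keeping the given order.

Use the standard recursion: the mover loses at a terminal position; elsewhere, the mover wins exactly when some move hands the opponent an L position.
Every edge goes from a vertex to one that appears earlier in the order 1, 7, 2, 6, 4, 10, 3, 5, 9, 8, so processing vertices in that order labels each vertex after all of its successors.
1: no outgoing edge → L
7: no outgoing edge → L
2: can move to 7, which is L ⇒ W
6: can move to 7, which is L ⇒ W
4: the only move is to 2(W), a W ⇒ L
10: can move to 7, which is L ⇒ W
3: can move to 4, which is L ⇒ W
5: can move to 7, which is L ⇒ W
9: can move to 1, which is L ⇒ W
8: can move to 4, which is L ⇒ W

4: L, 9: W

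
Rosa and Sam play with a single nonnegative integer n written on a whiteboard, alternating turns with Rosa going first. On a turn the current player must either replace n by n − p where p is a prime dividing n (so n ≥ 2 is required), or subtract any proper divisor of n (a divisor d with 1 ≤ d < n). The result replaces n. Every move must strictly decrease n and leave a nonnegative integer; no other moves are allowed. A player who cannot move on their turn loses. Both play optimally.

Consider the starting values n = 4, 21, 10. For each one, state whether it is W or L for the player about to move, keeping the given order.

4: L, 21: W, 10: W

Work bottom-up. With no move the player to move loses. Otherwise the position is W if at least one move leads to an L position for the opponent, and L if every move leads to a W.
n=0: no move → L
n=1: no move → L
n=2: can move to 0, which is L ⇒ W
n=3: can move to 0, which is L ⇒ W
n=4: moves to 2(W), 3(W); every one is W ⇒ L
n=5: can move to 0, which is L ⇒ W
n=6: can move to 4, which is L ⇒ W
n=7: can move to 0, which is L ⇒ W
n=8: can move to 4, which is L ⇒ W
n=9: moves to 6(W), 8(W); every one is W ⇒ L
n=10: can move to 9, which is L ⇒ W
n=11: can move to 0, which is L ⇒ W
n=12: can move to 9, which is L ⇒ W
n=13: can move to 0, which is L ⇒ W
n=14: moves to 7(W), 12(W), 13(W); every one is W ⇒ L
n=15: can move to 14, which is L ⇒ W
n=16: can move to 14, which is L ⇒ W
n=17: can move to 0, which is L ⇒ W
n=18: can move to 9, which is L ⇒ W
n=19: can move to 0, which is L ⇒ W
n=20: moves to 10(W), 15(W), 16(W), 18(W), 19(W); every one is W ⇒ L
n=21: can move to 14, which is L ⇒ W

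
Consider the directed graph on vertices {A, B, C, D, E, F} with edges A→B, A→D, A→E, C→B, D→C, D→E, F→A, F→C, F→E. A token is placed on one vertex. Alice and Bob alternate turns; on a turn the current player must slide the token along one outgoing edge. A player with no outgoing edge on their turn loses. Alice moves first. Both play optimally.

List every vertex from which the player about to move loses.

Use the standard recursion: the mover loses at a terminal position; elsewhere, the mover wins exactly when some move hands the opponent an L position.
Every edge goes from a vertex to one that appears earlier in the order E, B, C, D, A, F, so processing vertices in that order labels each vertex after all of its successors.
E: no outgoing edge → L
B: no outgoing edge → L
C: reaches L-position B → W
D: reaches L-position E → W
A: reaches L-position B → W
F: reaches L-position E → W
Reading off the rows marked L gives the requested list; there are 2 such vertices.

B, E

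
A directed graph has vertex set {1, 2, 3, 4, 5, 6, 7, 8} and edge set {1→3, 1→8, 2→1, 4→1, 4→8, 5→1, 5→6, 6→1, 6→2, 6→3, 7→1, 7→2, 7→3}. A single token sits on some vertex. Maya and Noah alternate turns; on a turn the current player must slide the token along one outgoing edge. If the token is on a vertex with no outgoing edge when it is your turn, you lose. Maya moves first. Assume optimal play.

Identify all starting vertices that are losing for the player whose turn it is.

2, 3, 5, 8

Positions with no move are L. A position that does have a move is losing for the player to move precisely when every available move leads to a winning position for the opponent. Fill in the labels:
Every edge goes from a vertex to one that appears earlier in the order 3, 8, 1, 2, 6, 7, 4, 5, so processing vertices in that order labels each vertex after all of its successors.
3: no outgoing edge → L
8: no outgoing edge → L
1: reaches L-position 8 → W
2: only reaches 1(W), which is W → L
6: reaches L-position 2 → W
7: reaches L-position 2 → W
4: reaches L-position 8 → W
5: only reaches 6(W), 1(W), all W → L
Reading off the rows marked L gives the requested list; there are 4 such vertices.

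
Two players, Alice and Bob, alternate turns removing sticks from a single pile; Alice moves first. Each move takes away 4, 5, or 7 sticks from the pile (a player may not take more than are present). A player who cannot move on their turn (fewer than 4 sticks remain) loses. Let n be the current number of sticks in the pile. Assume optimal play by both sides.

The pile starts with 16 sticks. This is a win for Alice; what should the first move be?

Work bottom-up. With no move the player to move loses. Otherwise the position is W if at least one move leads to an L position for the opponent, and L if every move leads to a W.
n=0: no move → L
n=1: no move → L
n=2: no move → L
n=3: no move → L
n=4: can move to 0, which is L ⇒ W
n=5: can move to 1, which is L ⇒ W
n=6: can move to 2, which is L ⇒ W
n=7: can move to 3, which is L ⇒ W
n=8: can move to 3, which is L ⇒ W
n=9: can move to 2, which is L ⇒ W
n=10: can move to 3, which is L ⇒ W
n=11: moves to 7(W), 6(W), 4(W); every one is W ⇒ L
n=12: moves to 8(W), 7(W), 5(W); every one is W ⇒ L
n=13: moves to 9(W), 8(W), 6(W); every one is W ⇒ L
n=14: moves to 10(W), 9(W), 7(W); every one is W ⇒ L
n=15: can move to 11, which is L ⇒ W
n=16: can move to 12, which is L ⇒ W
From 16, the L positions reachable in one move are: 12, 11. Any move reaching one of these is winning.

Remove 4, leaving 12.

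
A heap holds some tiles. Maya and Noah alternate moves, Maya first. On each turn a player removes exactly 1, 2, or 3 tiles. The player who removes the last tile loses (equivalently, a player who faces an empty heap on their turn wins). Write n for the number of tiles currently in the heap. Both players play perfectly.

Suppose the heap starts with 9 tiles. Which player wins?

Noah wins.

Build the W/L table. Terminal = W. A non-terminal position is W if it has a move to some L; otherwise it is L.
n=0: no move; the opponent has just taken the last tile and therefore loses → W
n=1: L (sole option 0(W) is W)
n=2: W (go to 1, an L position)
n=3: W (go to 1, an L position)
n=4: W (go to 1, an L position)
n=5: L (options 4(W), 3(W), 2(W) are all W)
n=6: W (go to 5, an L position)
n=7: W (go to 5, an L position)
n=8: W (go to 5, an L position)
n=9: L (options 8(W), 7(W), 6(W) are all W)
The starting position 9 is L: whatever Maya does, the opponent receives a W position.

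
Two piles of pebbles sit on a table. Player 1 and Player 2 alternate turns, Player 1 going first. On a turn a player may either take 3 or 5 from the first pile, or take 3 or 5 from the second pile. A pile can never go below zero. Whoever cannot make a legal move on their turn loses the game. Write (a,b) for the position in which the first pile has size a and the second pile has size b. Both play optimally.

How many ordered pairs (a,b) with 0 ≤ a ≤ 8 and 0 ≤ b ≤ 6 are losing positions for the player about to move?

Classify positions by backward induction: terminal positions (no move available) are L. From any other position, the mover wins iff some move reaches an L.
Every move lowers a or b (never raises either), so fill the grid row by row in increasing a, and left to right within a row: each cell's successors are then already labelled.
      b=0  b=1  b=2  b=3  b=4  b=5  b=6
a=0:    L    L    L    W    W    W    W
a=1:    L    L    L    W    W    W    W
a=2:    L    L    L    W    W    W    W
a=3:    W    W    W    L    L    L    W
a=4:    W    W    W    L    L    L    W
a=5:    W    W    W    L    L    L    W
a=6:    W    W    W    W    W    W    L
a=7:    W    W    W    W    W    W    L
a=8:    L    L    L    W    W    W    W
Cells with no legal move (terminal, hence L): (0,0), (0,1), (0,2), (1,0), (1,1), (1,2), (2,0), (2,1), (2,2).
The remaining L cells, each justified by listing all of its moves:
(3,3): only reaches (0,3)(W), (3,0)(W), all W → L
(3,4): only reaches (0,4)(W), (3,1)(W), all W → L
(3,5): only reaches (0,5)(W), (3,2)(W), (3,0)(W), all W → L
(4,3): only reaches (1,3)(W), (4,0)(W), all W → L
(4,4): only reaches (1,4)(W), (4,1)(W), all W → L
(4,5): only reaches (1,5)(W), (4,2)(W), (4,0)(W), all W → L
(5,3): only reaches (2,3)(W), (0,3)(W), (5,0)(W), all W → L
(5,4): only reaches (2,4)(W), (0,4)(W), (5,1)(W), all W → L
(5,5): only reaches (2,5)(W), (0,5)(W), (5,2)(W), (5,0)(W), all W → L
(6,6): only reaches (3,6)(W), (1,6)(W), (6,3)(W), (6,1)(W), all W → L
(7,6): only reaches (4,6)(W), (2,6)(W), (7,3)(W), (7,1)(W), all W → L
(8,0): only reaches (5,0)(W), (3,0)(W), all W → L
(8,1): only reaches (5,1)(W), (3,1)(W), all W → L
(8,2): only reaches (5,2)(W), (3,2)(W), all W → L
Every other cell has at least one move into one of the L cells above, so it is W.
L cells per row: a=0: 3, a=1: 3, a=2: 3, a=3: 3, a=4: 3, a=5: 3, a=6: 1, a=7: 1, a=8: 3; total 23.

23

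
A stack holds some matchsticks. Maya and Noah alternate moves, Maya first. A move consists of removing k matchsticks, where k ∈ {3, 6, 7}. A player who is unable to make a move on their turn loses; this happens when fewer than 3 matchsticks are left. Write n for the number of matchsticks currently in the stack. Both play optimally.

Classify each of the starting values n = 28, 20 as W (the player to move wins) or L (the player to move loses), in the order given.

28: W, 20: L

Use the standard recursion: the mover loses at a terminal position; elsewhere, the mover wins exactly when some move hands the opponent an L position.
n=0: no move → L
n=1: no move → L
n=2: no move → L
n=3: can move to 0, which is L ⇒ W
n=4: can move to 1, which is L ⇒ W
n=5: can move to 2, which is L ⇒ W
n=6: can move to 0, which is L ⇒ W
n=7: can move to 1, which is L ⇒ W
n=8: can move to 2, which is L ⇒ W
n=9: can move to 2, which is L ⇒ W
n=10: moves to 7(W), 4(W), 3(W); every one is W ⇒ L
n=11: moves to 8(W), 5(W), 4(W); every one is W ⇒ L
n=12: moves to 9(W), 6(W), 5(W); every one is W ⇒ L
n=13: can move to 10, which is L ⇒ W
n=14: can move to 11, which is L ⇒ W
n=15: can move to 12, which is L ⇒ W
n=16: can move to 10, which is L ⇒ W
n=17: can move to 11, which is L ⇒ W
n=18: can move to 12, which is L ⇒ W
n=19: can move to 12, which is L ⇒ W
n=20: moves to 17(W), 14(W), 13(W); every one is W ⇒ L
n=21: moves to 18(W), 15(W), 14(W); every one is W ⇒ L
n=22: moves to 19(W), 16(W), 15(W); every one is W ⇒ L
n=23: can move to 20, which is L ⇒ W
n=24: can move to 21, which is L ⇒ W
n=25: can move to 22, which is L ⇒ W
n=26: can move to 20, which is L ⇒ W
n=27: can move to 21, which is L ⇒ W
n=28: can move to 22, which is L ⇒ W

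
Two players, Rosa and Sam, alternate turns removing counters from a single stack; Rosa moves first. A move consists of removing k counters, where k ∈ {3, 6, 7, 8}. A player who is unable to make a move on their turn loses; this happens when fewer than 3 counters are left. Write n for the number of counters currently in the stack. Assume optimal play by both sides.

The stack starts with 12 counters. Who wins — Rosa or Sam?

Sam wins.

Compute win/loss labels from the base case upward. A position with no move is L. Any other position is W if it can reach an L in one move, else L.
n=0: no move → L
n=1: no move → L
n=2: no move → L
n=3: W (go to 0, an L position)
n=4: W (go to 1, an L position)
n=5: W (go to 2, an L position)
n=6: W (go to 0, an L position)
n=7: W (go to 1, an L position)
n=8: W (go to 2, an L position)
n=9: W (go to 2, an L position)
n=10: W (go to 2, an L position)
n=11: L (options 8(W), 5(W), 4(W), 3(W) are all W)
n=12: L (options 9(W), 6(W), 5(W), 4(W) are all W)
Every move from 12 reaches a W position, so the mover loses.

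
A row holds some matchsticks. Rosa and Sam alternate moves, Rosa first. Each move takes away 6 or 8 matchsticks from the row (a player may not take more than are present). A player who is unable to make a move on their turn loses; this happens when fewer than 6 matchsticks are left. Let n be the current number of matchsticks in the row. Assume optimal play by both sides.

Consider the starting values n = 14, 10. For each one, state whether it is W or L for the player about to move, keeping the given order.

14: L, 10: W

Positions with no move are L. A position that does have a move is losing for the player to move precisely when every available move leads to a winning position for the opponent. Fill in the labels:
n=0: no move → L
n=1: no move → L
n=2: no move → L
n=3: no move → L
n=4: no move → L
n=5: no move → L
n=6: →0(L), so W
n=7: →1(L), so W
n=8: →2(L), so W
n=9: →3(L), so W
n=10: →4(L), so W
n=11: →5(L), so W
n=12: →4(L), so W
n=13: →5(L), so W
n=14: →8(W), 6(W) — all W, so L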